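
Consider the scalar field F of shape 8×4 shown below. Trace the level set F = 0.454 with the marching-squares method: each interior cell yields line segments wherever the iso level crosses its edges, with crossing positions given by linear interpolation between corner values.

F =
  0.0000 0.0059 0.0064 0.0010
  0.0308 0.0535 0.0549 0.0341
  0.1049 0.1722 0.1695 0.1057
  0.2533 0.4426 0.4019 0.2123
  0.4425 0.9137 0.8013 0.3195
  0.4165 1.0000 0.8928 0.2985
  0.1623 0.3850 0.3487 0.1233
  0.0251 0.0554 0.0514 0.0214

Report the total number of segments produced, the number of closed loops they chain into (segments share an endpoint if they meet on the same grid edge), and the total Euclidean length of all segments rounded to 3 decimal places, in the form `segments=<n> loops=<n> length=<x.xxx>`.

segments=8 loops=1 length=8.902

cell (3,0): code 0100 → (3.024,1.000)–(4.000,0.024)
cell (3,1): code 1100 → (3.130,2.000)–(3.024,1.000)
cell (3,2): code 1000 → (4.000,2.721)–(3.130,2.000)
cell (4,0): code 0110 → (4.000,0.024)–(5.000,0.064)
cell (4,2): code 1001 → (5.000,2.738)–(4.000,2.721)
cell (5,0): code 0010 → (5.000,0.064)–(5.888,1.000)
cell (5,1): code 0011 → (5.888,1.000)–(5.806,2.000)
cell (5,2): code 0001 → (5.806,2.000)–(5.000,2.738)
total: 8 segments, chained into 1 closed loop(s), length Σ = 8.902500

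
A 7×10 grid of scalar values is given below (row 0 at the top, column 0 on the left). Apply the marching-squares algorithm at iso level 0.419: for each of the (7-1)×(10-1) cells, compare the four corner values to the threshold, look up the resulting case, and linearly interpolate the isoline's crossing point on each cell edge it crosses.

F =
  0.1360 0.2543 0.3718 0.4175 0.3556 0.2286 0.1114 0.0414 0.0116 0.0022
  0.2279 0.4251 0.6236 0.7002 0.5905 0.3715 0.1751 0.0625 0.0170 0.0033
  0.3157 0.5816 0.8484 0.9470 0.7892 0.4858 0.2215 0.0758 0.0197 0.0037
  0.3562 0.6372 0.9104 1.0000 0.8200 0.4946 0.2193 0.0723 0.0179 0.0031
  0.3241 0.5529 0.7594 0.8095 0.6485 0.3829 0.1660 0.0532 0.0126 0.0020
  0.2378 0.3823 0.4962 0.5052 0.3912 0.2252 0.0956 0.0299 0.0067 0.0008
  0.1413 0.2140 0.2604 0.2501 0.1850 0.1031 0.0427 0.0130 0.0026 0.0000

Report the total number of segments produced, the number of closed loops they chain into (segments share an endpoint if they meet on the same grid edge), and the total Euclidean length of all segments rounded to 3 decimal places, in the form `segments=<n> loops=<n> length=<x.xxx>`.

segments=20 loops=1 length=16.266

cell (0,0): code 0100 → (0.964,1.000)–(1.000,0.969)
cell (0,1): code 1100 → (0.187,2.000)–(0.964,1.000)
cell (0,2): code 1100 → (0.005,3.000)–(0.187,2.000)
cell (0,3): code 1100 → (0.270,4.000)–(0.005,3.000)
cell (0,4): code 1000 → (1.000,4.783)–(0.270,4.000)
cell (1,0): code 0110 → (1.000,0.969)–(2.000,0.388)
cell (1,4): code 1101 → (1.416,5.000)–(1.000,4.783)
cell (1,5): code 1000 → (2.000,5.253)–(1.416,5.000)
cell (2,0): code 0110 → (2.000,0.388)–(3.000,0.223)
cell (2,5): code 1001 → (3.000,5.275)–(2.000,5.253)
cell (3,0): code 0110 → (3.000,0.223)–(4.000,0.415)
cell (3,4): code 1011 → (4.000,4.864)–(3.677,5.000)
cell (3,5): code 0001 → (3.677,5.000)–(3.000,5.275)
cell (4,0): code 0010 → (4.000,0.415)–(4.785,1.000)
cell (4,1): code 0111 → (4.785,1.000)–(5.000,1.322)
cell (4,3): code 1011 → (5.000,3.756)–(4.892,4.000)
cell (4,4): code 0001 → (4.892,4.000)–(4.000,4.864)
cell (5,1): code 0010 → (5.000,1.322)–(5.327,2.000)
cell (5,2): code 0011 → (5.327,2.000)–(5.338,3.000)
cell (5,3): code 0001 → (5.338,3.000)–(5.000,3.756)
total: 20 segments, chained into 1 closed loop(s), length Σ = 16.265804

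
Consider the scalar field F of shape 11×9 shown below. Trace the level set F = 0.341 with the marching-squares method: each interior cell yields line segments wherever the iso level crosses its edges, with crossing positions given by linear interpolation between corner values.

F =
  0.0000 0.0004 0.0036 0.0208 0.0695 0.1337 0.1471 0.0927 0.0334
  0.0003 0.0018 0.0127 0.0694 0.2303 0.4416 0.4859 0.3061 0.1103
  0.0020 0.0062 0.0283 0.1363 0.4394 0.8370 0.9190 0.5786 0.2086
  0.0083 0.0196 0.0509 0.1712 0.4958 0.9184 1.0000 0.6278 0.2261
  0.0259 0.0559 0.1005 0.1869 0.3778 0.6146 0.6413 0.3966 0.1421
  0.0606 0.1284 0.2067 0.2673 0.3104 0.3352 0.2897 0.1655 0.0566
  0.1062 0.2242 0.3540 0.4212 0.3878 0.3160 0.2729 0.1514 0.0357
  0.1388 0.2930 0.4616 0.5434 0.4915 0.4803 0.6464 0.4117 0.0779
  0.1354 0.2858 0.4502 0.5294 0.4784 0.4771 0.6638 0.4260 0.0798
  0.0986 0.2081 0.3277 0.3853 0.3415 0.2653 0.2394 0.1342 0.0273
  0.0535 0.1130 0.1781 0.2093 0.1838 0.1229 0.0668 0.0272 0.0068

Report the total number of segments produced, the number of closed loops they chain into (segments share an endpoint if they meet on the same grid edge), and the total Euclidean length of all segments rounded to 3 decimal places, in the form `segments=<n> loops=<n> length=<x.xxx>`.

cell (0,4): code 0100 → (0.673,5.000)–(1.000,4.524)
cell (0,5): code 1100 → (0.572,6.000)–(0.673,5.000)
cell (0,6): code 1000 → (1.000,6.806)–(0.572,6.000)
cell (1,3): code 0100 → (1.529,4.000)–(2.000,3.675)
cell (1,4): code 1110 → (1.000,4.524)–(1.529,4.000)
cell (1,6): code 1101 → (1.128,7.000)–(1.000,6.806)
cell (1,7): code 1000 → (2.000,7.642)–(1.128,7.000)
cell (2,3): code 0110 → (2.000,3.675)–(3.000,3.523)
cell (2,7): code 1001 → (3.000,7.714)–(2.000,7.642)
cell (3,3): code 0110 → (3.000,3.523)–(4.000,3.807)
cell (3,7): code 1001 → (4.000,7.218)–(3.000,7.714)
cell (4,3): code 0010 → (4.000,3.807)–(4.546,4.000)
cell (4,4): code 0011 → (4.546,4.000)–(4.979,5.000)
cell (4,5): code 0011 → (4.979,5.000)–(4.854,6.000)
cell (4,6): code 0011 → (4.854,6.000)–(4.241,7.000)
cell (4,7): code 0001 → (4.241,7.000)–(4.000,7.218)
cell (5,1): code 0100 → (5.912,2.000)–(6.000,1.900)
cell (5,2): code 1100 → (5.479,3.000)–(5.912,2.000)
cell (5,3): code 1100 → (5.395,4.000)–(5.479,3.000)
cell (5,4): code 1000 → (6.000,4.652)–(5.395,4.000)
cell (6,1): code 0110 → (6.000,1.900)–(7.000,1.285)
cell (6,4): code 1101 → (6.152,5.000)–(6.000,4.652)
cell (6,5): code 1100 → (6.182,6.000)–(6.152,5.000)
cell (6,6): code 1100 → (6.728,7.000)–(6.182,6.000)
cell (6,7): code 1000 → (7.000,7.212)–(6.728,7.000)
cell (7,1): code 0110 → (7.000,1.285)–(8.000,1.336)
cell (7,7): code 1001 → (8.000,7.246)–(7.000,7.212)
cell (8,1): code 0010 → (8.000,1.336)–(8.891,2.000)
cell (8,2): code 0111 → (8.891,2.000)–(9.000,2.231)
cell (8,4): code 1011 → (9.000,4.007)–(8.643,5.000)
cell (8,5): code 0011 → (8.643,5.000)–(8.761,6.000)
cell (8,6): code 0011 → (8.761,6.000)–(8.291,7.000)
cell (8,7): code 0001 → (8.291,7.000)–(8.000,7.246)
cell (9,2): code 0010 → (9.000,2.231)–(9.252,3.000)
cell (9,3): code 0011 → (9.252,3.000)–(9.003,4.000)
cell (9,4): code 0001 → (9.003,4.000)–(9.000,4.007)
total: 36 segments, chained into 2 closed loop(s), length Σ = 29.389350

segments=36 loops=2 length=29.389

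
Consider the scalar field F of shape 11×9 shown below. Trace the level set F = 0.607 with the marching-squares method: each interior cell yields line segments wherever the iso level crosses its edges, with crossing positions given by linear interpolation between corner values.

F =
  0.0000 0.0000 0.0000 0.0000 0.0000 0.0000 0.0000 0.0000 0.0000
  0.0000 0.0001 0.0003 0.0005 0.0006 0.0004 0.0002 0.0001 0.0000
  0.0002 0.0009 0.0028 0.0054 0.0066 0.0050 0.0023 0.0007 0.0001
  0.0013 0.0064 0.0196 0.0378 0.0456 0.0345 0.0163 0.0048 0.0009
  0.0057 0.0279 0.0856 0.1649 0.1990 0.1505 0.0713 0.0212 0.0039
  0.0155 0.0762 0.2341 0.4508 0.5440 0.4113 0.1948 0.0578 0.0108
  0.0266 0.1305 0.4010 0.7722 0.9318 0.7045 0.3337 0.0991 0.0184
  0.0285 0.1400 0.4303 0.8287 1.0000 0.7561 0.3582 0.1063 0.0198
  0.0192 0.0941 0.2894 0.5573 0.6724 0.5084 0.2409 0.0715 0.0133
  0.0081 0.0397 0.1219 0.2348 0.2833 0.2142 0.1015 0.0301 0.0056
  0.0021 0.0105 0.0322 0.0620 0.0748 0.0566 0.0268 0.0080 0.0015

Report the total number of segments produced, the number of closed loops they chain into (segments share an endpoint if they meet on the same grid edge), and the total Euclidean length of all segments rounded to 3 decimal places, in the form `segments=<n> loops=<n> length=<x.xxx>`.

segments=12 loops=1 length=9.200

cell (5,2): code 0100 → (5.486,3.000)–(6.000,2.555)
cell (5,3): code 1100 → (5.162,4.000)–(5.486,3.000)
cell (5,4): code 1100 → (5.667,5.000)–(5.162,4.000)
cell (5,5): code 1000 → (6.000,5.263)–(5.667,5.000)
cell (6,2): code 0110 → (6.000,2.555)–(7.000,2.444)
cell (6,5): code 1001 → (7.000,5.375)–(6.000,5.263)
cell (7,2): code 0010 → (7.000,2.444)–(7.817,3.000)
cell (7,3): code 0111 → (7.817,3.000)–(8.000,3.432)
cell (7,4): code 1011 → (8.000,4.399)–(7.602,5.000)
cell (7,5): code 0001 → (7.602,5.000)–(7.000,5.375)
cell (8,3): code 0010 → (8.000,3.432)–(8.168,4.000)
cell (8,4): code 0001 → (8.168,4.000)–(8.000,4.399)
total: 12 segments, chained into 1 closed loop(s), length Σ = 9.200395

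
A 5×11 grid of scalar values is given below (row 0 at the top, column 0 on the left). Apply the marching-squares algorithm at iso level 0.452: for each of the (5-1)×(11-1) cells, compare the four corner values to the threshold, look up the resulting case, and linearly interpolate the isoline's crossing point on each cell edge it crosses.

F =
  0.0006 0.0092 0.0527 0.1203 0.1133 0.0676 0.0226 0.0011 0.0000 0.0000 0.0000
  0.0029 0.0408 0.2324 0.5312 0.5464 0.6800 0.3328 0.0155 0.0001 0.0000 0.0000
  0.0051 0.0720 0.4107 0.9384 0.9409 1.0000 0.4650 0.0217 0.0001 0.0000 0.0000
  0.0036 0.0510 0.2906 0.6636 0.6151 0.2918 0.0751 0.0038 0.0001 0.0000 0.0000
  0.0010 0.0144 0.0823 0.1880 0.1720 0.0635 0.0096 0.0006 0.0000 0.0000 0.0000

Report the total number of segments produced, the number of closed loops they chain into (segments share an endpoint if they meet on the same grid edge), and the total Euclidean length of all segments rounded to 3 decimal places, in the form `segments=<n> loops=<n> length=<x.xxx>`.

cell (0,2): code 0100 → (0.807,3.000)–(1.000,2.735)
cell (0,3): code 1100 → (0.782,4.000)–(0.807,3.000)
cell (0,4): code 1100 → (0.628,5.000)–(0.782,4.000)
cell (0,5): code 1000 → (1.000,5.657)–(0.628,5.000)
cell (1,2): code 0110 → (1.000,2.735)–(2.000,2.078)
cell (1,5): code 1101 → (1.902,6.000)–(1.000,5.657)
cell (1,6): code 1000 → (2.000,6.029)–(1.902,6.000)
cell (2,2): code 0110 → (2.000,2.078)–(3.000,2.433)
cell (2,4): code 1011 → (3.000,4.504)–(2.774,5.000)
cell (2,5): code 0011 → (2.774,5.000)–(2.033,6.000)
cell (2,6): code 0001 → (2.033,6.000)–(2.000,6.029)
cell (3,2): code 0010 → (3.000,2.433)–(3.445,3.000)
cell (3,3): code 0011 → (3.445,3.000)–(3.368,4.000)
cell (3,4): code 0001 → (3.368,4.000)–(3.000,4.504)
total: 14 segments, chained into 1 closed loop(s), length Σ = 10.601288

segments=14 loops=1 length=10.601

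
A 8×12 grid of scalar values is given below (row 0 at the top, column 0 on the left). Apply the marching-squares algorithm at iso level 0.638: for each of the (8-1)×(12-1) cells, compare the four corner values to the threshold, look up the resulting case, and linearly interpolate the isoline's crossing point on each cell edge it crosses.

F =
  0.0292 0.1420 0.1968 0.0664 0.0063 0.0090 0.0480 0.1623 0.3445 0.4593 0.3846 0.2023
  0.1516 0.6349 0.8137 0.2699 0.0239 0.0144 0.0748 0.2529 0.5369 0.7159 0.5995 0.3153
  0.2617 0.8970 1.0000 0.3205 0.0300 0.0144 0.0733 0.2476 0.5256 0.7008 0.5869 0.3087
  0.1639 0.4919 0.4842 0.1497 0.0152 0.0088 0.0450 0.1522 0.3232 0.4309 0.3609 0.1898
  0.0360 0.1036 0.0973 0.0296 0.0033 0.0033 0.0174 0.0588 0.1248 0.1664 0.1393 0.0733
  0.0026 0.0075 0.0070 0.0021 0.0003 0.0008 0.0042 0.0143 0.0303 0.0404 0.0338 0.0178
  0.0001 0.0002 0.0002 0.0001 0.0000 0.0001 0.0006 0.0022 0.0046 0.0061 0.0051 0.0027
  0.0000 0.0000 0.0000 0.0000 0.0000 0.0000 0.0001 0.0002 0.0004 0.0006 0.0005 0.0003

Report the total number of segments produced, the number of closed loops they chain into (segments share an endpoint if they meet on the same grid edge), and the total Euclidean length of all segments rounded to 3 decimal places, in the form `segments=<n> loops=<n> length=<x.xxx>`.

cell (0,1): code 0100 → (0.715,2.000)–(1.000,1.017)
cell (0,2): code 1000 → (1.000,2.323)–(0.715,2.000)
cell (0,8): code 0100 → (0.696,9.000)–(1.000,8.565)
cell (0,9): code 1000 → (1.000,9.669)–(0.696,9.000)
cell (1,0): code 0100 → (1.012,1.000)–(2.000,0.592)
cell (1,1): code 1110 → (1.000,1.017)–(1.012,1.000)
cell (1,2): code 1001 → (2.000,2.533)–(1.000,2.323)
cell (1,8): code 0110 → (1.000,8.565)–(2.000,8.642)
cell (1,9): code 1001 → (2.000,9.551)–(1.000,9.669)
cell (2,0): code 0010 → (2.000,0.592)–(2.639,1.000)
cell (2,1): code 0011 → (2.639,1.000)–(2.702,2.000)
cell (2,2): code 0001 → (2.702,2.000)–(2.000,2.533)
cell (2,8): code 0010 → (2.000,8.642)–(2.233,9.000)
cell (2,9): code 0001 → (2.233,9.000)–(2.000,9.551)
total: 14 segments, chained into 2 closed loop(s), length Σ = 10.508003

segments=14 loops=2 length=10.508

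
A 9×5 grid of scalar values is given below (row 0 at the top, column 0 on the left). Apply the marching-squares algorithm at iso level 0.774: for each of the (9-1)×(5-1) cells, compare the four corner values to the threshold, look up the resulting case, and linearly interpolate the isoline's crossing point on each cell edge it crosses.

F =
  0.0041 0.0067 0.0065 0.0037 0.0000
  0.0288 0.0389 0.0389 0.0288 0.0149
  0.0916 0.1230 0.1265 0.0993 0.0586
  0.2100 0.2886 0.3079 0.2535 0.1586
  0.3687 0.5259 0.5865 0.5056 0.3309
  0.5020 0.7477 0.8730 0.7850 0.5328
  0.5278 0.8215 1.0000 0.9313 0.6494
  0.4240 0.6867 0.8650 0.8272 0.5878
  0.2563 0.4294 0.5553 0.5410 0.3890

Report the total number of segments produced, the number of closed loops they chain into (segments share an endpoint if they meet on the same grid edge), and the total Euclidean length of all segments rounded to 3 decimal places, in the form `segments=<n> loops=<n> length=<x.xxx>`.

cell (4,1): code 0100 → (4.654,2.000)–(5.000,1.210)
cell (4,2): code 1100 → (4.961,3.000)–(4.654,2.000)
cell (4,3): code 1000 → (5.000,3.044)–(4.961,3.000)
cell (5,0): code 0100 → (5.356,1.000)–(6.000,0.838)
cell (5,1): code 1110 → (5.000,1.210)–(5.356,1.000)
cell (5,3): code 1001 → (6.000,3.558)–(5.000,3.044)
cell (6,0): code 0010 → (6.000,0.838)–(6.352,1.000)
cell (6,1): code 0111 → (6.352,1.000)–(7.000,1.490)
cell (6,3): code 1001 → (7.000,3.222)–(6.000,3.558)
cell (7,1): code 0010 → (7.000,1.490)–(7.294,2.000)
cell (7,2): code 0011 → (7.294,2.000)–(7.186,3.000)
cell (7,3): code 0001 → (7.186,3.000)–(7.000,3.222)
total: 12 segments, chained into 1 closed loop(s), length Σ = 8.307617

segments=12 loops=1 length=8.308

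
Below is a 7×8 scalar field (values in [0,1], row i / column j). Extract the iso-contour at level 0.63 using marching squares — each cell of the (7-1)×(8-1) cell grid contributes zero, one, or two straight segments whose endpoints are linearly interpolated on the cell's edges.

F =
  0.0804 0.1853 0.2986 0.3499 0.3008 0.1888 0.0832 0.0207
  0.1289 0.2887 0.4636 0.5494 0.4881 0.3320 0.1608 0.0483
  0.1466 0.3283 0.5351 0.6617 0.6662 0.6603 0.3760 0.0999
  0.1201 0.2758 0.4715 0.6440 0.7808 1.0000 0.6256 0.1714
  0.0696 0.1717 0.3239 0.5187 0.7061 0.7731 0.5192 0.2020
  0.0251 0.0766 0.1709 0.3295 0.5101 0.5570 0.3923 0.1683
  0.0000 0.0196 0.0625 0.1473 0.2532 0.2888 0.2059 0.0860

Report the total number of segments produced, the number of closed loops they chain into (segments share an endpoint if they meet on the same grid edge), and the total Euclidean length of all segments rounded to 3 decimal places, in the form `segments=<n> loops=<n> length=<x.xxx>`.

cell (1,2): code 0100 → (1.718,3.000)–(2.000,2.750)
cell (1,3): code 1100 → (1.797,4.000)–(1.718,3.000)
cell (1,4): code 1100 → (1.908,5.000)–(1.797,4.000)
cell (1,5): code 1000 → (2.000,5.107)–(1.908,5.000)
cell (2,2): code 0110 → (2.000,2.750)–(3.000,2.919)
cell (2,5): code 1001 → (3.000,5.988)–(2.000,5.107)
cell (3,2): code 0010 → (3.000,2.919)–(3.112,3.000)
cell (3,3): code 0111 → (3.112,3.000)–(4.000,3.594)
cell (3,5): code 1001 → (4.000,5.564)–(3.000,5.988)
cell (4,3): code 0010 → (4.000,3.594)–(4.388,4.000)
cell (4,4): code 0011 → (4.388,4.000)–(4.662,5.000)
cell (4,5): code 0001 → (4.662,5.000)–(4.000,5.564)
total: 12 segments, chained into 1 closed loop(s), length Σ = 9.636256

segments=12 loops=1 length=9.636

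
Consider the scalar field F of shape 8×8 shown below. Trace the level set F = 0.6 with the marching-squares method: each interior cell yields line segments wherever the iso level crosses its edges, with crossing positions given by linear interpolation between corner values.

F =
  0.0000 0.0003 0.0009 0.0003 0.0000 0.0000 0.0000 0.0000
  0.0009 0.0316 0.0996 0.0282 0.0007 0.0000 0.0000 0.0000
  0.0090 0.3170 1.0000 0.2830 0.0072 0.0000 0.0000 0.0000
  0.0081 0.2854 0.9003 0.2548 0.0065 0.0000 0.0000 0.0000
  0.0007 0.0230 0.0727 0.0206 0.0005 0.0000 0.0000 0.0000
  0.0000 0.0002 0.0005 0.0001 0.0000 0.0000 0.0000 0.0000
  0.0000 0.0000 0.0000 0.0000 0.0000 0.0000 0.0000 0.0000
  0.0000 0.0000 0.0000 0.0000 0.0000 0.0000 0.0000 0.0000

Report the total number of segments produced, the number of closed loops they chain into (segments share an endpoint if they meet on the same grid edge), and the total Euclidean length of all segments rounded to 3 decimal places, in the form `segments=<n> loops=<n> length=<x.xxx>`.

segments=6 loops=1 length=4.656

cell (1,1): code 0100 → (1.556,2.000)–(2.000,1.414)
cell (1,2): code 1000 → (2.000,2.558)–(1.556,2.000)
cell (2,1): code 0110 → (2.000,1.414)–(3.000,1.512)
cell (2,2): code 1001 → (3.000,2.465)–(2.000,2.558)
cell (3,1): code 0010 → (3.000,1.512)–(3.363,2.000)
cell (3,2): code 0001 → (3.363,2.000)–(3.000,2.465)
total: 6 segments, chained into 1 closed loop(s), length Σ = 4.655650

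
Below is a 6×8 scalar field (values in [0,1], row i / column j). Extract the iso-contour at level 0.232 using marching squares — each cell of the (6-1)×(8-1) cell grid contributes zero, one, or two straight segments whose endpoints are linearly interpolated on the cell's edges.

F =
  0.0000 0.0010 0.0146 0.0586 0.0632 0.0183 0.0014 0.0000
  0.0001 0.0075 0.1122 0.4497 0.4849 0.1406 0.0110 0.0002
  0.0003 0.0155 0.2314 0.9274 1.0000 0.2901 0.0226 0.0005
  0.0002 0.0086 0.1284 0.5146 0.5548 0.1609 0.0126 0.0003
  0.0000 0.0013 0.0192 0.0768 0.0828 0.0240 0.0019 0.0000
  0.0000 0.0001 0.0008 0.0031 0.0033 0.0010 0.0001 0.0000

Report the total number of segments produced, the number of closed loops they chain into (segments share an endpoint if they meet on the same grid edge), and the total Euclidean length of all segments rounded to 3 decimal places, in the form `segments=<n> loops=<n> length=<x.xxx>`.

segments=12 loops=1 length=10.131

cell (0,2): code 0100 → (0.443,3.000)–(1.000,2.355)
cell (0,3): code 1100 → (0.400,4.000)–(0.443,3.000)
cell (0,4): code 1000 → (1.000,4.735)–(0.400,4.000)
cell (1,2): code 0110 → (1.000,2.355)–(2.000,2.001)
cell (1,4): code 1101 → (1.611,5.000)–(1.000,4.735)
cell (1,5): code 1000 → (2.000,5.217)–(1.611,5.000)
cell (2,2): code 0110 → (2.000,2.001)–(3.000,2.268)
cell (2,4): code 1011 → (3.000,4.819)–(2.450,5.000)
cell (2,5): code 0001 → (2.450,5.000)–(2.000,5.217)
cell (3,2): code 0010 → (3.000,2.268)–(3.646,3.000)
cell (3,3): code 0011 → (3.646,3.000)–(3.684,4.000)
cell (3,4): code 0001 → (3.684,4.000)–(3.000,4.819)
total: 12 segments, chained into 1 closed loop(s), length Σ = 10.131325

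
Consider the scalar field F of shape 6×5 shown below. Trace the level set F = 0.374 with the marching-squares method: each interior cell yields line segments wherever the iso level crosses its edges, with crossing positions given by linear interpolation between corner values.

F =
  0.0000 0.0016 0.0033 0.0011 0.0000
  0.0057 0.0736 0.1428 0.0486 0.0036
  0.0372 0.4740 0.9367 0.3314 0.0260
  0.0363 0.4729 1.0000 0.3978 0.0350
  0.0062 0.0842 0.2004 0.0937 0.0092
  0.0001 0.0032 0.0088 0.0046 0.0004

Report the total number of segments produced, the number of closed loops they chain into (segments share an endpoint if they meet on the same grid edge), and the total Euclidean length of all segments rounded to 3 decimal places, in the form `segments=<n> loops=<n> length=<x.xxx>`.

segments=10 loops=1 length=7.415

cell (1,0): code 0100 → (1.750,1.000)–(2.000,0.771)
cell (1,1): code 1100 → (1.291,2.000)–(1.750,1.000)
cell (1,2): code 1000 → (2.000,2.930)–(1.291,2.000)
cell (2,0): code 0110 → (2.000,0.771)–(3.000,0.773)
cell (2,2): code 1101 → (2.642,3.000)–(2.000,2.930)
cell (2,3): code 1000 → (3.000,3.066)–(2.642,3.000)
cell (3,0): code 0010 → (3.000,0.773)–(3.254,1.000)
cell (3,1): code 0011 → (3.254,1.000)–(3.783,2.000)
cell (3,2): code 0011 → (3.783,2.000)–(3.078,3.000)
cell (3,3): code 0001 → (3.078,3.000)–(3.000,3.066)
total: 10 segments, chained into 1 closed loop(s), length Σ = 7.415076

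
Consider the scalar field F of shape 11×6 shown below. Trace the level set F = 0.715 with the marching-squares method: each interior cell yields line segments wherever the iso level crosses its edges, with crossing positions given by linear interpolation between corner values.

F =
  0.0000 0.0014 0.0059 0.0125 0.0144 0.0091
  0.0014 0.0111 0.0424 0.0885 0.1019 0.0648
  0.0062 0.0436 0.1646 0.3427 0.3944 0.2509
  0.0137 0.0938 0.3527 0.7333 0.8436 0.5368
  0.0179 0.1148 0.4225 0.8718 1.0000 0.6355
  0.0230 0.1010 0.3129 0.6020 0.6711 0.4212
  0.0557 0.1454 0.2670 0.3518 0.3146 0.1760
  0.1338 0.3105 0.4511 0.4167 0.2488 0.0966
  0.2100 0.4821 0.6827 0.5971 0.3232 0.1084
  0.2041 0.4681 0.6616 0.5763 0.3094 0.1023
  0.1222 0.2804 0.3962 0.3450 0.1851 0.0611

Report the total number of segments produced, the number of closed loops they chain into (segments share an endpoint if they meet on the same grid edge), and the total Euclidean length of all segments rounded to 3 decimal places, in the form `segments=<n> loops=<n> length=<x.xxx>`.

segments=8 loops=1 length=6.596

cell (2,2): code 0100 → (2.953,3.000)–(3.000,2.952)
cell (2,3): code 1100 → (2.714,4.000)–(2.953,3.000)
cell (2,4): code 1000 → (3.000,4.419)–(2.714,4.000)
cell (3,2): code 0110 → (3.000,2.952)–(4.000,2.651)
cell (3,4): code 1001 → (4.000,4.782)–(3.000,4.419)
cell (4,2): code 0010 → (4.000,2.651)–(4.581,3.000)
cell (4,3): code 0011 → (4.581,3.000)–(4.867,4.000)
cell (4,4): code 0001 → (4.867,4.000)–(4.000,4.782)
total: 8 segments, chained into 1 closed loop(s), length Σ = 6.596007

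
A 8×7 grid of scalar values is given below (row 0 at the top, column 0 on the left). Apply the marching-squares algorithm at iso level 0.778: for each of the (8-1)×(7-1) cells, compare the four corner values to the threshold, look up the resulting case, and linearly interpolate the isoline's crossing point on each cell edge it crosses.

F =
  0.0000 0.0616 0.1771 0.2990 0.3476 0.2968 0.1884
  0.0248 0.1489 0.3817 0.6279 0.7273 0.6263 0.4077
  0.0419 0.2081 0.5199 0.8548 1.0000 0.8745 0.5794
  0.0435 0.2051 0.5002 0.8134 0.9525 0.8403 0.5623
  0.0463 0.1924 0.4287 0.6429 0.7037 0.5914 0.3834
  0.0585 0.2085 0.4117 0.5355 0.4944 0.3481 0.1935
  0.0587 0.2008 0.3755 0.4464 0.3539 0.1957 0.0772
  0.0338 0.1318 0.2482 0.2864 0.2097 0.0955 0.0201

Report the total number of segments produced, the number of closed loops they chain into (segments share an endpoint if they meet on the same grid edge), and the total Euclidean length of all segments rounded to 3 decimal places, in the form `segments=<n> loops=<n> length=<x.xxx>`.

segments=10 loops=1 length=7.908

cell (1,2): code 0100 → (1.662,3.000)–(2.000,2.771)
cell (1,3): code 1100 → (1.186,4.000)–(1.662,3.000)
cell (1,4): code 1100 → (1.611,5.000)–(1.186,4.000)
cell (1,5): code 1000 → (2.000,5.327)–(1.611,5.000)
cell (2,2): code 0110 → (2.000,2.771)–(3.000,2.887)
cell (2,5): code 1001 → (3.000,5.224)–(2.000,5.327)
cell (3,2): code 0010 → (3.000,2.887)–(3.208,3.000)
cell (3,3): code 0011 → (3.208,3.000)–(3.701,4.000)
cell (3,4): code 0011 → (3.701,4.000)–(3.250,5.000)
cell (3,5): code 0001 → (3.250,5.000)–(3.000,5.224)
total: 10 segments, chained into 1 closed loop(s), length Σ = 7.907548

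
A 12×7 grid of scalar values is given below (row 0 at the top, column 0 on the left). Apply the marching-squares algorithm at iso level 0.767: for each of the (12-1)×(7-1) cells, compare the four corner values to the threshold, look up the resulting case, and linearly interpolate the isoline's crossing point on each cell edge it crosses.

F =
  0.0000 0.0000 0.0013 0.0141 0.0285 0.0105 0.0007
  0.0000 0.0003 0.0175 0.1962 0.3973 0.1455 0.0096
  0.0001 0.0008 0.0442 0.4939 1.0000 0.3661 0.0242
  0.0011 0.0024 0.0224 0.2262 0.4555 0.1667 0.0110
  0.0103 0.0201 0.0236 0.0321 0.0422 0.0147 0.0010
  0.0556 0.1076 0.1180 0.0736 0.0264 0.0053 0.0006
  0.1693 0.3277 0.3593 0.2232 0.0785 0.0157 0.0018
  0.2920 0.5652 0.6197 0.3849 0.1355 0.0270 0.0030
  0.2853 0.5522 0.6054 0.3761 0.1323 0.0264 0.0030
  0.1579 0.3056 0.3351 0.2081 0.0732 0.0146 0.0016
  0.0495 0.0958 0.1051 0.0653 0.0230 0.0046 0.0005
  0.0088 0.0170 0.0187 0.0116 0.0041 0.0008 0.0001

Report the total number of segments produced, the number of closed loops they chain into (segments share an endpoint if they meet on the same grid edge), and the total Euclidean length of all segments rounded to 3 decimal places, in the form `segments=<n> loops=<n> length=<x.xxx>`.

cell (1,3): code 0100 → (1.613,4.000)–(2.000,3.540)
cell (1,4): code 1000 → (2.000,4.368)–(1.613,4.000)
cell (2,3): code 0010 → (2.000,3.540)–(2.428,4.000)
cell (2,4): code 0001 → (2.428,4.000)–(2.000,4.368)
total: 4 segments, chained into 1 closed loop(s), length Σ = 2.327261

segments=4 loops=1 length=2.327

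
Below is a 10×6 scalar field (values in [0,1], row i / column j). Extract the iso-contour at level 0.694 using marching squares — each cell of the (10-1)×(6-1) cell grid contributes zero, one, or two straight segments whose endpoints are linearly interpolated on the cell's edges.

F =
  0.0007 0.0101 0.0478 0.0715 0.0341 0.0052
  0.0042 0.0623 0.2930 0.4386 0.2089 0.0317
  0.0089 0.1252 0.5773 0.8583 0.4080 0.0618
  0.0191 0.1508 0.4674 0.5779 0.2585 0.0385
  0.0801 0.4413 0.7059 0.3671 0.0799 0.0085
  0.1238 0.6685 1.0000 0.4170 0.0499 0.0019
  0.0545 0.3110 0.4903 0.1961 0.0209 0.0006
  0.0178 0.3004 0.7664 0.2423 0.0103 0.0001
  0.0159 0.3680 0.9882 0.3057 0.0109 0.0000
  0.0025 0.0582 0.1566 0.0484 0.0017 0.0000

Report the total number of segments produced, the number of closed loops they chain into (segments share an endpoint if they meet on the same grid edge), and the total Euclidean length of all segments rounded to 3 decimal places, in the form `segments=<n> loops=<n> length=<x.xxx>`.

segments=16 loops=3 length=11.070

cell (1,2): code 0100 → (1.609,3.000)–(2.000,2.415)
cell (1,3): code 1000 → (2.000,3.365)–(1.609,3.000)
cell (2,2): code 0010 → (2.000,2.415)–(2.586,3.000)
cell (2,3): code 0001 → (2.586,3.000)–(2.000,3.365)
cell (3,1): code 0100 → (3.950,2.000)–(4.000,1.955)
cell (3,2): code 1000 → (4.000,2.035)–(3.950,2.000)
cell (4,1): code 0110 → (4.000,1.955)–(5.000,1.077)
cell (4,2): code 1001 → (5.000,2.525)–(4.000,2.035)
cell (5,1): code 0010 → (5.000,1.077)–(5.600,2.000)
cell (5,2): code 0001 → (5.600,2.000)–(5.000,2.525)
cell (6,1): code 0100 → (6.738,2.000)–(7.000,1.845)
cell (6,2): code 1000 → (7.000,2.138)–(6.738,2.000)
cell (7,1): code 0110 → (7.000,1.845)–(8.000,1.526)
cell (7,2): code 1001 → (8.000,2.431)–(7.000,2.138)
cell (8,1): code 0010 → (8.000,1.526)–(8.354,2.000)
cell (8,2): code 0001 → (8.354,2.000)–(8.000,2.431)
total: 16 segments, chained into 3 closed loop(s), length Σ = 11.070146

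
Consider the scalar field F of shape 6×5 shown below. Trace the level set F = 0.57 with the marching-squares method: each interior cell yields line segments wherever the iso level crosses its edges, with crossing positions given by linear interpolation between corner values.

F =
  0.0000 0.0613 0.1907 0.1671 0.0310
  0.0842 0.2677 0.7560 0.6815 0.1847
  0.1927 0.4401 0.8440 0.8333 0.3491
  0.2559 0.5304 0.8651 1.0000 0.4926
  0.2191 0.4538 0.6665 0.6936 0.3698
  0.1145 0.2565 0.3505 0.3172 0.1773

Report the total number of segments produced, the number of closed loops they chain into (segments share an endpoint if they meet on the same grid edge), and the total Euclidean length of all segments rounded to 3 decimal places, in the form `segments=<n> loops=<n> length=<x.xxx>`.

segments=12 loops=1 length=10.222

cell (0,1): code 0100 → (0.671,2.000)–(1.000,1.619)
cell (0,2): code 1100 → (0.783,3.000)–(0.671,2.000)
cell (0,3): code 1000 → (1.000,3.224)–(0.783,3.000)
cell (1,1): code 0110 → (1.000,1.619)–(2.000,1.322)
cell (1,3): code 1001 → (2.000,3.544)–(1.000,3.224)
cell (2,1): code 0110 → (2.000,1.322)–(3.000,1.118)
cell (2,3): code 1001 → (3.000,3.847)–(2.000,3.544)
cell (3,1): code 0110 → (3.000,1.118)–(4.000,1.546)
cell (3,3): code 1001 → (4.000,3.382)–(3.000,3.847)
cell (4,1): code 0010 → (4.000,1.546)–(4.305,2.000)
cell (4,2): code 0011 → (4.305,2.000)–(4.328,3.000)
cell (4,3): code 0001 → (4.328,3.000)–(4.000,3.382)
total: 12 segments, chained into 1 closed loop(s), length Σ = 10.221815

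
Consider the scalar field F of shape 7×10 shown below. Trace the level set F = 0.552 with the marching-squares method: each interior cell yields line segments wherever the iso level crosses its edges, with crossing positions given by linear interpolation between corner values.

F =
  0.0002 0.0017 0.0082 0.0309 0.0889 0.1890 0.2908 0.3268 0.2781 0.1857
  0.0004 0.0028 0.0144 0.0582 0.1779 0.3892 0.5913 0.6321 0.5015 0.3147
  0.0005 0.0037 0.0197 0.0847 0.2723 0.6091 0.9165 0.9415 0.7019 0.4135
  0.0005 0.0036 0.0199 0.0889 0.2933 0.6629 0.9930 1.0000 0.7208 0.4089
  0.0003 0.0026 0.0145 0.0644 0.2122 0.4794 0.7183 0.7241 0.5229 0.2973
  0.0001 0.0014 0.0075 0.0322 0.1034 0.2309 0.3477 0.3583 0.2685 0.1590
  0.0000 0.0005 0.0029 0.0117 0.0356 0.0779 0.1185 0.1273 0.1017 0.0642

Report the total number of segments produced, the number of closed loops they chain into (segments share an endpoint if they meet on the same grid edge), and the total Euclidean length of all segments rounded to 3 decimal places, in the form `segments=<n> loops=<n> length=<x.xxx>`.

cell (0,5): code 0100 → (0.869,6.000)–(1.000,5.806)
cell (0,6): code 1100 → (0.738,7.000)–(0.869,6.000)
cell (0,7): code 1000 → (1.000,7.613)–(0.738,7.000)
cell (1,4): code 0100 → (1.740,5.000)–(2.000,4.830)
cell (1,5): code 1110 → (1.000,5.806)–(1.740,5.000)
cell (1,7): code 1101 → (1.252,8.000)–(1.000,7.613)
cell (1,8): code 1000 → (2.000,8.520)–(1.252,8.000)
cell (2,4): code 0110 → (2.000,4.830)–(3.000,4.700)
cell (2,8): code 1001 → (3.000,8.541)–(2.000,8.520)
cell (3,4): code 0010 → (3.000,4.700)–(3.604,5.000)
cell (3,5): code 0111 → (3.604,5.000)–(4.000,5.304)
cell (3,7): code 1011 → (4.000,7.855)–(3.853,8.000)
cell (3,8): code 0001 → (3.853,8.000)–(3.000,8.541)
cell (4,5): code 0010 → (4.000,5.304)–(4.449,6.000)
cell (4,6): code 0011 → (4.449,6.000)–(4.470,7.000)
cell (4,7): code 0001 → (4.470,7.000)–(4.000,7.855)
total: 16 segments, chained into 1 closed loop(s), length Σ = 11.890049

segments=16 loops=1 length=11.890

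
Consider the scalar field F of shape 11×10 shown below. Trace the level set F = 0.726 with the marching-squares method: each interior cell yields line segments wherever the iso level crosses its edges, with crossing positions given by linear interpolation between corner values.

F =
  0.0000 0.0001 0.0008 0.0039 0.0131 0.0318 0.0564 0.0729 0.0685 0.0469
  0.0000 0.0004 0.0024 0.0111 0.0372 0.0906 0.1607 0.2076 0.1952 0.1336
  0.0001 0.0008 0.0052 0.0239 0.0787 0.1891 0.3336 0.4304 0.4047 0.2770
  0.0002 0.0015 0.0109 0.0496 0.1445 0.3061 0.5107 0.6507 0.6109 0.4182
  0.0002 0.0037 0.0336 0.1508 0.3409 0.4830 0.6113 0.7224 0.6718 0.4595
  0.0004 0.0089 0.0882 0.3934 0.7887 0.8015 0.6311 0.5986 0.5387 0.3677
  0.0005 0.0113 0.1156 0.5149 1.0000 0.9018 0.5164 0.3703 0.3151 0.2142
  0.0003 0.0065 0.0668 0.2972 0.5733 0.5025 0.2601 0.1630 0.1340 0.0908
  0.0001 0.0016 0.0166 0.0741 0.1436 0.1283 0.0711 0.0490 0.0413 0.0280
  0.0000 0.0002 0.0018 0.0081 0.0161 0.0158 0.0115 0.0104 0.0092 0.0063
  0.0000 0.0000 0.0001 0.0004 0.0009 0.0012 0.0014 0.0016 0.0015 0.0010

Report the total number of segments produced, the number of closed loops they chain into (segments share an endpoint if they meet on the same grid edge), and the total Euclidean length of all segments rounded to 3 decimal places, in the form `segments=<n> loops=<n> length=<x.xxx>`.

segments=8 loops=1 length=6.308

cell (4,3): code 0100 → (4.860,4.000)–(5.000,3.841)
cell (4,4): code 1100 → (4.763,5.000)–(4.860,4.000)
cell (4,5): code 1000 → (5.000,5.443)–(4.763,5.000)
cell (5,3): code 0110 → (5.000,3.841)–(6.000,3.435)
cell (5,5): code 1001 → (6.000,5.456)–(5.000,5.443)
cell (6,3): code 0010 → (6.000,3.435)–(6.642,4.000)
cell (6,4): code 0011 → (6.642,4.000)–(6.440,5.000)
cell (6,5): code 0001 → (6.440,5.000)–(6.000,5.456)
total: 8 segments, chained into 1 closed loop(s), length Σ = 6.307555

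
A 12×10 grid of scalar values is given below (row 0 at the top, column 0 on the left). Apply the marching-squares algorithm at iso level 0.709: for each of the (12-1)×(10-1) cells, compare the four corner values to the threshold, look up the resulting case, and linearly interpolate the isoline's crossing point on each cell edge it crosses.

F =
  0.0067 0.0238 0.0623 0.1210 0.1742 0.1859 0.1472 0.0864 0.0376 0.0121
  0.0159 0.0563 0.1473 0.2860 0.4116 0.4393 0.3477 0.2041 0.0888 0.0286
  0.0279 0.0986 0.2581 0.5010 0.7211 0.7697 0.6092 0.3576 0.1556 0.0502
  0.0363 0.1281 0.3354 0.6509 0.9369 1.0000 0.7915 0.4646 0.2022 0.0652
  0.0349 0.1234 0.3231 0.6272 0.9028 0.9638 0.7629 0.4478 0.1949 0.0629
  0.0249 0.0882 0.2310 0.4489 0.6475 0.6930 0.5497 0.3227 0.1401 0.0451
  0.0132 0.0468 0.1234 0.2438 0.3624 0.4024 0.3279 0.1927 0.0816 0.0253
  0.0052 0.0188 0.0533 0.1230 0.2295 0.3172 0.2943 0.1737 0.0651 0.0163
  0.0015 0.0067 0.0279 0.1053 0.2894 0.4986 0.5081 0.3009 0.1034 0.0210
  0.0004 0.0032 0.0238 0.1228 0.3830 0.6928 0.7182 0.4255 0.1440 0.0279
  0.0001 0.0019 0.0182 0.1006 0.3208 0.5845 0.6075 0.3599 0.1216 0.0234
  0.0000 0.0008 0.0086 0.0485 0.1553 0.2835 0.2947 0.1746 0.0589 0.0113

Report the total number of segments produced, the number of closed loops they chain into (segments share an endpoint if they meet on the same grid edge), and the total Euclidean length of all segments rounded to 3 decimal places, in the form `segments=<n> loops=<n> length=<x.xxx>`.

segments=16 loops=2 length=10.547

cell (1,3): code 0100 → (1.961,4.000)–(2.000,3.945)
cell (1,4): code 1100 → (1.816,5.000)–(1.961,4.000)
cell (1,5): code 1000 → (2.000,5.378)–(1.816,5.000)
cell (2,3): code 0110 → (2.000,3.945)–(3.000,3.203)
cell (2,5): code 1101 → (2.547,6.000)–(2.000,5.378)
cell (2,6): code 1000 → (3.000,6.252)–(2.547,6.000)
cell (3,3): code 0110 → (3.000,3.203)–(4.000,3.297)
cell (3,6): code 1001 → (4.000,6.171)–(3.000,6.252)
cell (4,3): code 0010 → (4.000,3.297)–(4.759,4.000)
cell (4,4): code 0011 → (4.759,4.000)–(4.941,5.000)
cell (4,5): code 0011 → (4.941,5.000)–(4.253,6.000)
cell (4,6): code 0001 → (4.253,6.000)–(4.000,6.171)
cell (8,5): code 0100 → (8.956,6.000)–(9.000,5.638)
cell (8,6): code 1000 → (9.000,6.031)–(8.956,6.000)
cell (9,5): code 0010 → (9.000,5.638)–(9.083,6.000)
cell (9,6): code 0001 → (9.083,6.000)–(9.000,6.031)
total: 16 segments, chained into 2 closed loop(s), length Σ = 10.547242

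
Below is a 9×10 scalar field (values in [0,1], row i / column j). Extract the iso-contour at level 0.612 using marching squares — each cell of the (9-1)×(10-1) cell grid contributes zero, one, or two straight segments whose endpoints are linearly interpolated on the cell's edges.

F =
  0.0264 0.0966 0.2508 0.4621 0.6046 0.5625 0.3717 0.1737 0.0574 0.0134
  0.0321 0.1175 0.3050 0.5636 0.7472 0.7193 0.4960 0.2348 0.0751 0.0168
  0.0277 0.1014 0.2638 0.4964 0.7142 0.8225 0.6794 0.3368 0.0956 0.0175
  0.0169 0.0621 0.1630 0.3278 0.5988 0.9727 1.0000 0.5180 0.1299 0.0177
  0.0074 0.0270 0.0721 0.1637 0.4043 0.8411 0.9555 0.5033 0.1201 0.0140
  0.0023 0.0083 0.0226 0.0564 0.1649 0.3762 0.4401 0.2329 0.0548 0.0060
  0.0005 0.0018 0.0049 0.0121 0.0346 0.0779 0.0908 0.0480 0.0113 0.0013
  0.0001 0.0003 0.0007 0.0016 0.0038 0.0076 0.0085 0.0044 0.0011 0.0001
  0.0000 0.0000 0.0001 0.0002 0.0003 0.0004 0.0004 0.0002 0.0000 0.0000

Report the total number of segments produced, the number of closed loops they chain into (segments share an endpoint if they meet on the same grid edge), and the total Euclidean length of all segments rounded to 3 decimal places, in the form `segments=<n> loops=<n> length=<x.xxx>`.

cell (0,3): code 0100 → (0.052,4.000)–(1.000,3.264)
cell (0,4): code 1100 → (0.316,5.000)–(0.052,4.000)
cell (0,5): code 1000 → (1.000,5.481)–(0.316,5.000)
cell (1,3): code 0110 → (1.000,3.264)–(2.000,3.531)
cell (1,5): code 1101 → (1.632,6.000)–(1.000,5.481)
cell (1,6): code 1000 → (2.000,6.197)–(1.632,6.000)
cell (2,3): code 0010 → (2.000,3.531)–(2.886,4.000)
cell (2,4): code 0111 → (2.886,4.000)–(3.000,4.035)
cell (2,6): code 1001 → (3.000,6.805)–(2.000,6.197)
cell (3,4): code 0110 → (3.000,4.035)–(4.000,4.476)
cell (3,6): code 1001 → (4.000,6.760)–(3.000,6.805)
cell (4,4): code 0010 → (4.000,4.476)–(4.493,5.000)
cell (4,5): code 0011 → (4.493,5.000)–(4.666,6.000)
cell (4,6): code 0001 → (4.666,6.000)–(4.000,6.760)
total: 14 segments, chained into 1 closed loop(s), length Σ = 12.472503

segments=14 loops=1 length=12.473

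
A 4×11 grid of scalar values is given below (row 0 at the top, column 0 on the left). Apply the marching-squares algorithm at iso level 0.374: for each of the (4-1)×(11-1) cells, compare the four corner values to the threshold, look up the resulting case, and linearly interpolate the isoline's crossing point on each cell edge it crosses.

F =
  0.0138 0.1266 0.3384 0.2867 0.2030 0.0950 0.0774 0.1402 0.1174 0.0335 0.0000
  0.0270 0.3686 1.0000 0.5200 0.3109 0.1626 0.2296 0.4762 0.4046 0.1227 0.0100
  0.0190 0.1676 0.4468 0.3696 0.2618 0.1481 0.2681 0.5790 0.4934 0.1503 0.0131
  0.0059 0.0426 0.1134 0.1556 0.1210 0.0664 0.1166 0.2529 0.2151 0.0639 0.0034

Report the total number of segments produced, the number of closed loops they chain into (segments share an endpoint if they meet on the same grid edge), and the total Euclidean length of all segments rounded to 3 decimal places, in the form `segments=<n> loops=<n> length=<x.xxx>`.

cell (0,1): code 0100 → (0.054,2.000)–(1.000,1.009)
cell (0,2): code 1100 → (0.374,3.000)–(0.054,2.000)
cell (0,3): code 1000 → (1.000,3.698)–(0.374,3.000)
cell (0,6): code 0100 → (0.696,7.000)–(1.000,6.586)
cell (0,7): code 1100 → (0.893,8.000)–(0.696,7.000)
cell (0,8): code 1000 → (1.000,8.109)–(0.893,8.000)
cell (1,1): code 0110 → (1.000,1.009)–(2.000,1.739)
cell (1,2): code 1011 → (2.000,2.943)–(1.971,3.000)
cell (1,3): code 0001 → (1.971,3.000)–(1.000,3.698)
cell (1,6): code 0110 → (1.000,6.586)–(2.000,6.341)
cell (1,8): code 1001 → (2.000,8.348)–(1.000,8.109)
cell (2,1): code 0010 → (2.000,1.739)–(2.218,2.000)
cell (2,2): code 0001 → (2.218,2.000)–(2.000,2.943)
cell (2,6): code 0010 → (2.000,6.341)–(2.629,7.000)
cell (2,7): code 0011 → (2.629,7.000)–(2.429,8.000)
cell (2,8): code 0001 → (2.429,8.000)–(2.000,8.348)
total: 16 segments, chained into 2 closed loop(s), length Σ = 13.391133

segments=16 loops=2 length=13.391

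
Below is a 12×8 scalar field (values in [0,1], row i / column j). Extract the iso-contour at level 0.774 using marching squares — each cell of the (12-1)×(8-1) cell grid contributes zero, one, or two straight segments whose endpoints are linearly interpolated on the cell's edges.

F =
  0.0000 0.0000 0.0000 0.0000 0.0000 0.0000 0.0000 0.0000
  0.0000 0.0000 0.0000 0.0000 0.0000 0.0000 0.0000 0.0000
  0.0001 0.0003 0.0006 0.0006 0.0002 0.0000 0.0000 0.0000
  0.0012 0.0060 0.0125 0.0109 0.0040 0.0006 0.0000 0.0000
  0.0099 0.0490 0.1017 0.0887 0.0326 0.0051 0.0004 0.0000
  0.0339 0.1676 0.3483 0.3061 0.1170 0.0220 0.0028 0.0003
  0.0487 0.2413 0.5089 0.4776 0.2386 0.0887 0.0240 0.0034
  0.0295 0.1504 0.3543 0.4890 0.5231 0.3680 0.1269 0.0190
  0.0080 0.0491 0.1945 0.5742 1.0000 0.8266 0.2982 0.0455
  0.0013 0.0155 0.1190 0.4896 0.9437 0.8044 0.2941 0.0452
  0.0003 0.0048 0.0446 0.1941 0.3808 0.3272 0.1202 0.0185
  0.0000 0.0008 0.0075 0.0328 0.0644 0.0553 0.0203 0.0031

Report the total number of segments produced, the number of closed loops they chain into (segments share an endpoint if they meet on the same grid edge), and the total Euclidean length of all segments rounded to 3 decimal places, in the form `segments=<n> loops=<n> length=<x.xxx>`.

segments=8 loops=1 length=5.534

cell (7,3): code 0100 → (7.526,4.000)–(8.000,3.469)
cell (7,4): code 1100 → (7.885,5.000)–(7.526,4.000)
cell (7,5): code 1000 → (8.000,5.100)–(7.885,5.000)
cell (8,3): code 0110 → (8.000,3.469)–(9.000,3.626)
cell (8,5): code 1001 → (9.000,5.060)–(8.000,5.100)
cell (9,3): code 0010 → (9.000,3.626)–(9.301,4.000)
cell (9,4): code 0011 → (9.301,4.000)–(9.064,5.000)
cell (9,5): code 0001 → (9.064,5.000)–(9.000,5.060)
total: 8 segments, chained into 1 closed loop(s), length Σ = 5.534269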